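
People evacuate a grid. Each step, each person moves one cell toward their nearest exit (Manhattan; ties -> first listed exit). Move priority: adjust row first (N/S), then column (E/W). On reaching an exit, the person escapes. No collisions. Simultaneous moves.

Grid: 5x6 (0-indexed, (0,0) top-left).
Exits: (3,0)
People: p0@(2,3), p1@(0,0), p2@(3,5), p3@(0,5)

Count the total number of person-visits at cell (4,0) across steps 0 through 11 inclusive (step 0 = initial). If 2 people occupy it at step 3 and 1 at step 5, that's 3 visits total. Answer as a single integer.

Step 0: p0@(2,3) p1@(0,0) p2@(3,5) p3@(0,5) -> at (4,0): 0 [-], cum=0
Step 1: p0@(3,3) p1@(1,0) p2@(3,4) p3@(1,5) -> at (4,0): 0 [-], cum=0
Step 2: p0@(3,2) p1@(2,0) p2@(3,3) p3@(2,5) -> at (4,0): 0 [-], cum=0
Step 3: p0@(3,1) p1@ESC p2@(3,2) p3@(3,5) -> at (4,0): 0 [-], cum=0
Step 4: p0@ESC p1@ESC p2@(3,1) p3@(3,4) -> at (4,0): 0 [-], cum=0
Step 5: p0@ESC p1@ESC p2@ESC p3@(3,3) -> at (4,0): 0 [-], cum=0
Step 6: p0@ESC p1@ESC p2@ESC p3@(3,2) -> at (4,0): 0 [-], cum=0
Step 7: p0@ESC p1@ESC p2@ESC p3@(3,1) -> at (4,0): 0 [-], cum=0
Step 8: p0@ESC p1@ESC p2@ESC p3@ESC -> at (4,0): 0 [-], cum=0
Total visits = 0

Answer: 0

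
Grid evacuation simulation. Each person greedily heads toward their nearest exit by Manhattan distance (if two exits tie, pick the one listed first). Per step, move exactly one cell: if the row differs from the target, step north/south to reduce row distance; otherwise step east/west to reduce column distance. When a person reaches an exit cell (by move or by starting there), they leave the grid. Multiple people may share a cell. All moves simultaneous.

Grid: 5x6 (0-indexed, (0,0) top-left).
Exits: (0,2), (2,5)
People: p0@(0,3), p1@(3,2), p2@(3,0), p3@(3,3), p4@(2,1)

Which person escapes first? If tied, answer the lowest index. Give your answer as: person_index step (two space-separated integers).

Step 1: p0:(0,3)->(0,2)->EXIT | p1:(3,2)->(2,2) | p2:(3,0)->(2,0) | p3:(3,3)->(2,3) | p4:(2,1)->(1,1)
Step 2: p0:escaped | p1:(2,2)->(1,2) | p2:(2,0)->(1,0) | p3:(2,3)->(2,4) | p4:(1,1)->(0,1)
Step 3: p0:escaped | p1:(1,2)->(0,2)->EXIT | p2:(1,0)->(0,0) | p3:(2,4)->(2,5)->EXIT | p4:(0,1)->(0,2)->EXIT
Step 4: p0:escaped | p1:escaped | p2:(0,0)->(0,1) | p3:escaped | p4:escaped
Step 5: p0:escaped | p1:escaped | p2:(0,1)->(0,2)->EXIT | p3:escaped | p4:escaped
Exit steps: [1, 3, 5, 3, 3]
First to escape: p0 at step 1

Answer: 0 1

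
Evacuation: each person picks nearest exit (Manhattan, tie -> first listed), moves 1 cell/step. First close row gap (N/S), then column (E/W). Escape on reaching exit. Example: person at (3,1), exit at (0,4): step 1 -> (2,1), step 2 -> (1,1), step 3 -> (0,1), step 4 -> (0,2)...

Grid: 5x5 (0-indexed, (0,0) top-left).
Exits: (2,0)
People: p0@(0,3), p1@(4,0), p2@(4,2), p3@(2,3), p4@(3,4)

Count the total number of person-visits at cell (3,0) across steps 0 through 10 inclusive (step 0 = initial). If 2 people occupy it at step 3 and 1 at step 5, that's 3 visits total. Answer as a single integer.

Answer: 1

Derivation:
Step 0: p0@(0,3) p1@(4,0) p2@(4,2) p3@(2,3) p4@(3,4) -> at (3,0): 0 [-], cum=0
Step 1: p0@(1,3) p1@(3,0) p2@(3,2) p3@(2,2) p4@(2,4) -> at (3,0): 1 [p1], cum=1
Step 2: p0@(2,3) p1@ESC p2@(2,2) p3@(2,1) p4@(2,3) -> at (3,0): 0 [-], cum=1
Step 3: p0@(2,2) p1@ESC p2@(2,1) p3@ESC p4@(2,2) -> at (3,0): 0 [-], cum=1
Step 4: p0@(2,1) p1@ESC p2@ESC p3@ESC p4@(2,1) -> at (3,0): 0 [-], cum=1
Step 5: p0@ESC p1@ESC p2@ESC p3@ESC p4@ESC -> at (3,0): 0 [-], cum=1
Total visits = 1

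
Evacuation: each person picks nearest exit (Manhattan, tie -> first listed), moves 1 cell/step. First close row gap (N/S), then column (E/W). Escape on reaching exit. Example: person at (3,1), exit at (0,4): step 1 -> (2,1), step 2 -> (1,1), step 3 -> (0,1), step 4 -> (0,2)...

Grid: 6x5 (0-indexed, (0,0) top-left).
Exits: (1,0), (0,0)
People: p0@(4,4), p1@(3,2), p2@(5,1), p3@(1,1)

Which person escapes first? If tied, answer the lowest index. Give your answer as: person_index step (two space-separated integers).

Step 1: p0:(4,4)->(3,4) | p1:(3,2)->(2,2) | p2:(5,1)->(4,1) | p3:(1,1)->(1,0)->EXIT
Step 2: p0:(3,4)->(2,4) | p1:(2,2)->(1,2) | p2:(4,1)->(3,1) | p3:escaped
Step 3: p0:(2,4)->(1,4) | p1:(1,2)->(1,1) | p2:(3,1)->(2,1) | p3:escaped
Step 4: p0:(1,4)->(1,3) | p1:(1,1)->(1,0)->EXIT | p2:(2,1)->(1,1) | p3:escaped
Step 5: p0:(1,3)->(1,2) | p1:escaped | p2:(1,1)->(1,0)->EXIT | p3:escaped
Step 6: p0:(1,2)->(1,1) | p1:escaped | p2:escaped | p3:escaped
Step 7: p0:(1,1)->(1,0)->EXIT | p1:escaped | p2:escaped | p3:escaped
Exit steps: [7, 4, 5, 1]
First to escape: p3 at step 1

Answer: 3 1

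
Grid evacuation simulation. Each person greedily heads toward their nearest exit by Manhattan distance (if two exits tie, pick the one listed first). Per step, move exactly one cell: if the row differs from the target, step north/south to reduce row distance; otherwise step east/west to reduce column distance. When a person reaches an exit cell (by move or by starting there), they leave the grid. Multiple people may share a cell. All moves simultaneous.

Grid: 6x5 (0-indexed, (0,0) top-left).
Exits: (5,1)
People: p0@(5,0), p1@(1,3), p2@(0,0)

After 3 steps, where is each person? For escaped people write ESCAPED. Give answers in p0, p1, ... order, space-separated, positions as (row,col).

Step 1: p0:(5,0)->(5,1)->EXIT | p1:(1,3)->(2,3) | p2:(0,0)->(1,0)
Step 2: p0:escaped | p1:(2,3)->(3,3) | p2:(1,0)->(2,0)
Step 3: p0:escaped | p1:(3,3)->(4,3) | p2:(2,0)->(3,0)

ESCAPED (4,3) (3,0)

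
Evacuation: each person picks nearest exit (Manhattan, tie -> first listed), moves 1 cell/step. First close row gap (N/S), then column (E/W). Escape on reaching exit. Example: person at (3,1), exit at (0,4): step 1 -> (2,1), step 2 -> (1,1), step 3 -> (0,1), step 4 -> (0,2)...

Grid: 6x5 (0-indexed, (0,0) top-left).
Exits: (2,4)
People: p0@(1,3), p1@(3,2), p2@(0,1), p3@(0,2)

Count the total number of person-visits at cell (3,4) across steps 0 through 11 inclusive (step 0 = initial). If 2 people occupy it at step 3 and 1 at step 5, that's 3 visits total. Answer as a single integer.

Answer: 0

Derivation:
Step 0: p0@(1,3) p1@(3,2) p2@(0,1) p3@(0,2) -> at (3,4): 0 [-], cum=0
Step 1: p0@(2,3) p1@(2,2) p2@(1,1) p3@(1,2) -> at (3,4): 0 [-], cum=0
Step 2: p0@ESC p1@(2,3) p2@(2,1) p3@(2,2) -> at (3,4): 0 [-], cum=0
Step 3: p0@ESC p1@ESC p2@(2,2) p3@(2,3) -> at (3,4): 0 [-], cum=0
Step 4: p0@ESC p1@ESC p2@(2,3) p3@ESC -> at (3,4): 0 [-], cum=0
Step 5: p0@ESC p1@ESC p2@ESC p3@ESC -> at (3,4): 0 [-], cum=0
Total visits = 0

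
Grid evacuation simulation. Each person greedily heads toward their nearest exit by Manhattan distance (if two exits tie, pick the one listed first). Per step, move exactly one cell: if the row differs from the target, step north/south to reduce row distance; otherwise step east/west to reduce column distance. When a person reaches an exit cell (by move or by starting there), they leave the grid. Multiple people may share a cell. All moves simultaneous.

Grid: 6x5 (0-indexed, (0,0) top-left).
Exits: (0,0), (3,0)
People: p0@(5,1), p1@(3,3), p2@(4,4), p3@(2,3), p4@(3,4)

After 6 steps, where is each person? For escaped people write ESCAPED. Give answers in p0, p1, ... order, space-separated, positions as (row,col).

Step 1: p0:(5,1)->(4,1) | p1:(3,3)->(3,2) | p2:(4,4)->(3,4) | p3:(2,3)->(3,3) | p4:(3,4)->(3,3)
Step 2: p0:(4,1)->(3,1) | p1:(3,2)->(3,1) | p2:(3,4)->(3,3) | p3:(3,3)->(3,2) | p4:(3,3)->(3,2)
Step 3: p0:(3,1)->(3,0)->EXIT | p1:(3,1)->(3,0)->EXIT | p2:(3,3)->(3,2) | p3:(3,2)->(3,1) | p4:(3,2)->(3,1)
Step 4: p0:escaped | p1:escaped | p2:(3,2)->(3,1) | p3:(3,1)->(3,0)->EXIT | p4:(3,1)->(3,0)->EXIT
Step 5: p0:escaped | p1:escaped | p2:(3,1)->(3,0)->EXIT | p3:escaped | p4:escaped

ESCAPED ESCAPED ESCAPED ESCAPED ESCAPED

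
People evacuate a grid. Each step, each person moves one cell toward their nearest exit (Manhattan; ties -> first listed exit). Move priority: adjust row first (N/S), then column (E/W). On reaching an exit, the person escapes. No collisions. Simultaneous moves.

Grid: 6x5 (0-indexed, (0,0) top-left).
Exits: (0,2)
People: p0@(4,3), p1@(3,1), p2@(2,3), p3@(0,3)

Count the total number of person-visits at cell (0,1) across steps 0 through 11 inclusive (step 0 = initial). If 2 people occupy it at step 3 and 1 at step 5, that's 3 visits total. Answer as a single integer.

Step 0: p0@(4,3) p1@(3,1) p2@(2,3) p3@(0,3) -> at (0,1): 0 [-], cum=0
Step 1: p0@(3,3) p1@(2,1) p2@(1,3) p3@ESC -> at (0,1): 0 [-], cum=0
Step 2: p0@(2,3) p1@(1,1) p2@(0,3) p3@ESC -> at (0,1): 0 [-], cum=0
Step 3: p0@(1,3) p1@(0,1) p2@ESC p3@ESC -> at (0,1): 1 [p1], cum=1
Step 4: p0@(0,3) p1@ESC p2@ESC p3@ESC -> at (0,1): 0 [-], cum=1
Step 5: p0@ESC p1@ESC p2@ESC p3@ESC -> at (0,1): 0 [-], cum=1
Total visits = 1

Answer: 1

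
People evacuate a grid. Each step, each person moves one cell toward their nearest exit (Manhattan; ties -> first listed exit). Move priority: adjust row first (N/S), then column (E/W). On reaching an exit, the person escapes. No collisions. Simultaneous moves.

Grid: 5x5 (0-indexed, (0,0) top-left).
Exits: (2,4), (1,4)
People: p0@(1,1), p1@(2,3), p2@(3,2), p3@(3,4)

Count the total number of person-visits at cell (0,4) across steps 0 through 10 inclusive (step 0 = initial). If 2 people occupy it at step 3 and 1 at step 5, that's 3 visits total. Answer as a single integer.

Answer: 0

Derivation:
Step 0: p0@(1,1) p1@(2,3) p2@(3,2) p3@(3,4) -> at (0,4): 0 [-], cum=0
Step 1: p0@(1,2) p1@ESC p2@(2,2) p3@ESC -> at (0,4): 0 [-], cum=0
Step 2: p0@(1,3) p1@ESC p2@(2,3) p3@ESC -> at (0,4): 0 [-], cum=0
Step 3: p0@ESC p1@ESC p2@ESC p3@ESC -> at (0,4): 0 [-], cum=0
Total visits = 0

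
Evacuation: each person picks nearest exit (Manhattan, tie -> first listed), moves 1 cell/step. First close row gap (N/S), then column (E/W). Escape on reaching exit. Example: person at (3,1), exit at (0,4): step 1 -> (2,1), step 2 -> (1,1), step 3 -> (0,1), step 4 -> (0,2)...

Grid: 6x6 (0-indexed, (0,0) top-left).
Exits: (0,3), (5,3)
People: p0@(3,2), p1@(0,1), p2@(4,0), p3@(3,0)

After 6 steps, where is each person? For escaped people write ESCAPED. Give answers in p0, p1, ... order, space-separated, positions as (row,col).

Step 1: p0:(3,2)->(4,2) | p1:(0,1)->(0,2) | p2:(4,0)->(5,0) | p3:(3,0)->(4,0)
Step 2: p0:(4,2)->(5,2) | p1:(0,2)->(0,3)->EXIT | p2:(5,0)->(5,1) | p3:(4,0)->(5,0)
Step 3: p0:(5,2)->(5,3)->EXIT | p1:escaped | p2:(5,1)->(5,2) | p3:(5,0)->(5,1)
Step 4: p0:escaped | p1:escaped | p2:(5,2)->(5,3)->EXIT | p3:(5,1)->(5,2)
Step 5: p0:escaped | p1:escaped | p2:escaped | p3:(5,2)->(5,3)->EXIT

ESCAPED ESCAPED ESCAPED ESCAPED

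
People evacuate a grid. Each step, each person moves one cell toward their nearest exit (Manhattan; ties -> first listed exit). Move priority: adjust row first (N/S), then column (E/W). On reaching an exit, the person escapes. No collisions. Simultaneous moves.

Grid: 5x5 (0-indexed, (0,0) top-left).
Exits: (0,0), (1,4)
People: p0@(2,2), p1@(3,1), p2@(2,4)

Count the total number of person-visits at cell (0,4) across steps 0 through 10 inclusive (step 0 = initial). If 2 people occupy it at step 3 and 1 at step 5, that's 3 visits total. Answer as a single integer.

Step 0: p0@(2,2) p1@(3,1) p2@(2,4) -> at (0,4): 0 [-], cum=0
Step 1: p0@(1,2) p1@(2,1) p2@ESC -> at (0,4): 0 [-], cum=0
Step 2: p0@(1,3) p1@(1,1) p2@ESC -> at (0,4): 0 [-], cum=0
Step 3: p0@ESC p1@(0,1) p2@ESC -> at (0,4): 0 [-], cum=0
Step 4: p0@ESC p1@ESC p2@ESC -> at (0,4): 0 [-], cum=0
Total visits = 0

Answer: 0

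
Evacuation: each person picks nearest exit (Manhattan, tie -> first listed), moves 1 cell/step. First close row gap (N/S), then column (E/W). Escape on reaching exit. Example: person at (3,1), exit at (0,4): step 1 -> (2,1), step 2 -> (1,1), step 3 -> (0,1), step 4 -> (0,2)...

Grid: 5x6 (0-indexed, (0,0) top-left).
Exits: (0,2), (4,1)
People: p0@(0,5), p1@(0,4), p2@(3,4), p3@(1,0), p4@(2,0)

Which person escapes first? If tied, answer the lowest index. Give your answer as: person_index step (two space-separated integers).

Step 1: p0:(0,5)->(0,4) | p1:(0,4)->(0,3) | p2:(3,4)->(4,4) | p3:(1,0)->(0,0) | p4:(2,0)->(3,0)
Step 2: p0:(0,4)->(0,3) | p1:(0,3)->(0,2)->EXIT | p2:(4,4)->(4,3) | p3:(0,0)->(0,1) | p4:(3,0)->(4,0)
Step 3: p0:(0,3)->(0,2)->EXIT | p1:escaped | p2:(4,3)->(4,2) | p3:(0,1)->(0,2)->EXIT | p4:(4,0)->(4,1)->EXIT
Step 4: p0:escaped | p1:escaped | p2:(4,2)->(4,1)->EXIT | p3:escaped | p4:escaped
Exit steps: [3, 2, 4, 3, 3]
First to escape: p1 at step 2

Answer: 1 2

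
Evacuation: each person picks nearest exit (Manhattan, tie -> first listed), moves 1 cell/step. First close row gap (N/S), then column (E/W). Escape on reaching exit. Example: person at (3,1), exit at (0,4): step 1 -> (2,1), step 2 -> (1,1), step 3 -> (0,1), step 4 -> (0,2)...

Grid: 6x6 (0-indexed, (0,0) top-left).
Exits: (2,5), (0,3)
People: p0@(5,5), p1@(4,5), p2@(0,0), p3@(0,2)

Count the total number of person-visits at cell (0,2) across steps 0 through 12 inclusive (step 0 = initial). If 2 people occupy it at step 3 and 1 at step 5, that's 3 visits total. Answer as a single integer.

Answer: 2

Derivation:
Step 0: p0@(5,5) p1@(4,5) p2@(0,0) p3@(0,2) -> at (0,2): 1 [p3], cum=1
Step 1: p0@(4,5) p1@(3,5) p2@(0,1) p3@ESC -> at (0,2): 0 [-], cum=1
Step 2: p0@(3,5) p1@ESC p2@(0,2) p3@ESC -> at (0,2): 1 [p2], cum=2
Step 3: p0@ESC p1@ESC p2@ESC p3@ESC -> at (0,2): 0 [-], cum=2
Total visits = 2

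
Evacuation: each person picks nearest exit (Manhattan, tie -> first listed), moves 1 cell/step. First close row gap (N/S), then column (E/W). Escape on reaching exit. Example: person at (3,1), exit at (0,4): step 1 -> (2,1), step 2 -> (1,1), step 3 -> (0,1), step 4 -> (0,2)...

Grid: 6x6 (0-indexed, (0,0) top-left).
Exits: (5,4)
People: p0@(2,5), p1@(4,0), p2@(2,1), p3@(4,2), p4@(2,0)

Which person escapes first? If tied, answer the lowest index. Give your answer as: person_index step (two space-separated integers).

Answer: 3 3

Derivation:
Step 1: p0:(2,5)->(3,5) | p1:(4,0)->(5,0) | p2:(2,1)->(3,1) | p3:(4,2)->(5,2) | p4:(2,0)->(3,0)
Step 2: p0:(3,5)->(4,5) | p1:(5,0)->(5,1) | p2:(3,1)->(4,1) | p3:(5,2)->(5,3) | p4:(3,0)->(4,0)
Step 3: p0:(4,5)->(5,5) | p1:(5,1)->(5,2) | p2:(4,1)->(5,1) | p3:(5,3)->(5,4)->EXIT | p4:(4,0)->(5,0)
Step 4: p0:(5,5)->(5,4)->EXIT | p1:(5,2)->(5,3) | p2:(5,1)->(5,2) | p3:escaped | p4:(5,0)->(5,1)
Step 5: p0:escaped | p1:(5,3)->(5,4)->EXIT | p2:(5,2)->(5,3) | p3:escaped | p4:(5,1)->(5,2)
Step 6: p0:escaped | p1:escaped | p2:(5,3)->(5,4)->EXIT | p3:escaped | p4:(5,2)->(5,3)
Step 7: p0:escaped | p1:escaped | p2:escaped | p3:escaped | p4:(5,3)->(5,4)->EXIT
Exit steps: [4, 5, 6, 3, 7]
First to escape: p3 at step 3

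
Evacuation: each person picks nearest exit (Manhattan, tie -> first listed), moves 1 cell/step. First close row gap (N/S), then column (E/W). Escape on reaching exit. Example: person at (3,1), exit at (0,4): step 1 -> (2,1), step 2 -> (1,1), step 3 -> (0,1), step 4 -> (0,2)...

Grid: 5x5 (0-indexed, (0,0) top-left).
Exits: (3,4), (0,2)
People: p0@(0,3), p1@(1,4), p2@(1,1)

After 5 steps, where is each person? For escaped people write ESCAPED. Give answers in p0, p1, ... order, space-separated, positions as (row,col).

Step 1: p0:(0,3)->(0,2)->EXIT | p1:(1,4)->(2,4) | p2:(1,1)->(0,1)
Step 2: p0:escaped | p1:(2,4)->(3,4)->EXIT | p2:(0,1)->(0,2)->EXIT

ESCAPED ESCAPED ESCAPED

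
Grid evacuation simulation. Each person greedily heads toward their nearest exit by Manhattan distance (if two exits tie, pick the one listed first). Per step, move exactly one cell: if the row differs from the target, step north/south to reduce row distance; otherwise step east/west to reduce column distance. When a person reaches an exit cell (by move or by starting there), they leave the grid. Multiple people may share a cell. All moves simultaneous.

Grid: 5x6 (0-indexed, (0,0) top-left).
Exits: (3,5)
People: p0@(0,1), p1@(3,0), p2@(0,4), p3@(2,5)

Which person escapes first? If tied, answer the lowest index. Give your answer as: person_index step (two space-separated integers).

Answer: 3 1

Derivation:
Step 1: p0:(0,1)->(1,1) | p1:(3,0)->(3,1) | p2:(0,4)->(1,4) | p3:(2,5)->(3,5)->EXIT
Step 2: p0:(1,1)->(2,1) | p1:(3,1)->(3,2) | p2:(1,4)->(2,4) | p3:escaped
Step 3: p0:(2,1)->(3,1) | p1:(3,2)->(3,3) | p2:(2,4)->(3,4) | p3:escaped
Step 4: p0:(3,1)->(3,2) | p1:(3,3)->(3,4) | p2:(3,4)->(3,5)->EXIT | p3:escaped
Step 5: p0:(3,2)->(3,3) | p1:(3,4)->(3,5)->EXIT | p2:escaped | p3:escaped
Step 6: p0:(3,3)->(3,4) | p1:escaped | p2:escaped | p3:escaped
Step 7: p0:(3,4)->(3,5)->EXIT | p1:escaped | p2:escaped | p3:escaped
Exit steps: [7, 5, 4, 1]
First to escape: p3 at step 1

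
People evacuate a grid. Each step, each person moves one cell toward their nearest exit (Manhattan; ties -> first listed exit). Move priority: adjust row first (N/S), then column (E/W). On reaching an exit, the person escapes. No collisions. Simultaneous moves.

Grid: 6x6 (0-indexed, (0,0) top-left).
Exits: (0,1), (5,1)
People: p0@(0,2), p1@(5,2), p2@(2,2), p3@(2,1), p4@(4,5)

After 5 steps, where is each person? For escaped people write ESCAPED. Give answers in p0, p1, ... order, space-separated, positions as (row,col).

Step 1: p0:(0,2)->(0,1)->EXIT | p1:(5,2)->(5,1)->EXIT | p2:(2,2)->(1,2) | p3:(2,1)->(1,1) | p4:(4,5)->(5,5)
Step 2: p0:escaped | p1:escaped | p2:(1,2)->(0,2) | p3:(1,1)->(0,1)->EXIT | p4:(5,5)->(5,4)
Step 3: p0:escaped | p1:escaped | p2:(0,2)->(0,1)->EXIT | p3:escaped | p4:(5,4)->(5,3)
Step 4: p0:escaped | p1:escaped | p2:escaped | p3:escaped | p4:(5,3)->(5,2)
Step 5: p0:escaped | p1:escaped | p2:escaped | p3:escaped | p4:(5,2)->(5,1)->EXIT

ESCAPED ESCAPED ESCAPED ESCAPED ESCAPED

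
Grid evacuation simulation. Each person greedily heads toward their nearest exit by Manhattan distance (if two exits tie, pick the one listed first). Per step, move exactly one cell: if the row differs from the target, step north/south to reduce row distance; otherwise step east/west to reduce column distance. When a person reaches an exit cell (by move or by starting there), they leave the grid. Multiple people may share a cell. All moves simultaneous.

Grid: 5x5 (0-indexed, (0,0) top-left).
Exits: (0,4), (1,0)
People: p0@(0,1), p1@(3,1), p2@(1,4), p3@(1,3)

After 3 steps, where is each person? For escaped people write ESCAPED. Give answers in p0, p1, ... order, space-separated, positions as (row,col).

Step 1: p0:(0,1)->(1,1) | p1:(3,1)->(2,1) | p2:(1,4)->(0,4)->EXIT | p3:(1,3)->(0,3)
Step 2: p0:(1,1)->(1,0)->EXIT | p1:(2,1)->(1,1) | p2:escaped | p3:(0,3)->(0,4)->EXIT
Step 3: p0:escaped | p1:(1,1)->(1,0)->EXIT | p2:escaped | p3:escaped

ESCAPED ESCAPED ESCAPED ESCAPED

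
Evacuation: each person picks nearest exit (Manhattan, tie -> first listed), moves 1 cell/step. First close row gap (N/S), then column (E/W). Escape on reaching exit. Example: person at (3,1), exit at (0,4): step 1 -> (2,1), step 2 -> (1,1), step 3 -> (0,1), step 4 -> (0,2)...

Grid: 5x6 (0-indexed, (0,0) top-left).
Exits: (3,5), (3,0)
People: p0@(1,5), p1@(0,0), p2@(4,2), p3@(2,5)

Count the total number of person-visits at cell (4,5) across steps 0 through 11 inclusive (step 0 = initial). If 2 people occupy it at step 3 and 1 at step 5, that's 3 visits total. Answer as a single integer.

Step 0: p0@(1,5) p1@(0,0) p2@(4,2) p3@(2,5) -> at (4,5): 0 [-], cum=0
Step 1: p0@(2,5) p1@(1,0) p2@(3,2) p3@ESC -> at (4,5): 0 [-], cum=0
Step 2: p0@ESC p1@(2,0) p2@(3,1) p3@ESC -> at (4,5): 0 [-], cum=0
Step 3: p0@ESC p1@ESC p2@ESC p3@ESC -> at (4,5): 0 [-], cum=0
Total visits = 0

Answer: 0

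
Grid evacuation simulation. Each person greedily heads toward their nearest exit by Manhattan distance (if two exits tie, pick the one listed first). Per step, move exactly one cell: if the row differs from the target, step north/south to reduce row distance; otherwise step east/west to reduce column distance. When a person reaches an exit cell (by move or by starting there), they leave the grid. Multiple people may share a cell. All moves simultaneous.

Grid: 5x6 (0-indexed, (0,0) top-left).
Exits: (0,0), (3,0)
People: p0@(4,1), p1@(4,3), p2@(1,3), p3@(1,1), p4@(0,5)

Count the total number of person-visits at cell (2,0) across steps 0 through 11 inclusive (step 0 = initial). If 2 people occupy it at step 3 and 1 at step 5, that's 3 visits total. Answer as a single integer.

Answer: 0

Derivation:
Step 0: p0@(4,1) p1@(4,3) p2@(1,3) p3@(1,1) p4@(0,5) -> at (2,0): 0 [-], cum=0
Step 1: p0@(3,1) p1@(3,3) p2@(0,3) p3@(0,1) p4@(0,4) -> at (2,0): 0 [-], cum=0
Step 2: p0@ESC p1@(3,2) p2@(0,2) p3@ESC p4@(0,3) -> at (2,0): 0 [-], cum=0
Step 3: p0@ESC p1@(3,1) p2@(0,1) p3@ESC p4@(0,2) -> at (2,0): 0 [-], cum=0
Step 4: p0@ESC p1@ESC p2@ESC p3@ESC p4@(0,1) -> at (2,0): 0 [-], cum=0
Step 5: p0@ESC p1@ESC p2@ESC p3@ESC p4@ESC -> at (2,0): 0 [-], cum=0
Total visits = 0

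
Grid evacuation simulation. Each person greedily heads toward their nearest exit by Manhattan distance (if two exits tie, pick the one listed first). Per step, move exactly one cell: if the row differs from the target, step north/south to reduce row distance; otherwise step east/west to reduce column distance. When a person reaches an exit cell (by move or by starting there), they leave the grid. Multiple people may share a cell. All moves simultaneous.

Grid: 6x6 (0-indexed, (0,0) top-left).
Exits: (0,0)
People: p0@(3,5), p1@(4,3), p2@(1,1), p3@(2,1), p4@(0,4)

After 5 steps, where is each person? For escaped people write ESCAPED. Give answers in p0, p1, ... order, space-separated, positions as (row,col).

Step 1: p0:(3,5)->(2,5) | p1:(4,3)->(3,3) | p2:(1,1)->(0,1) | p3:(2,1)->(1,1) | p4:(0,4)->(0,3)
Step 2: p0:(2,5)->(1,5) | p1:(3,3)->(2,3) | p2:(0,1)->(0,0)->EXIT | p3:(1,1)->(0,1) | p4:(0,3)->(0,2)
Step 3: p0:(1,5)->(0,5) | p1:(2,3)->(1,3) | p2:escaped | p3:(0,1)->(0,0)->EXIT | p4:(0,2)->(0,1)
Step 4: p0:(0,5)->(0,4) | p1:(1,3)->(0,3) | p2:escaped | p3:escaped | p4:(0,1)->(0,0)->EXIT
Step 5: p0:(0,4)->(0,3) | p1:(0,3)->(0,2) | p2:escaped | p3:escaped | p4:escaped

(0,3) (0,2) ESCAPED ESCAPED ESCAPED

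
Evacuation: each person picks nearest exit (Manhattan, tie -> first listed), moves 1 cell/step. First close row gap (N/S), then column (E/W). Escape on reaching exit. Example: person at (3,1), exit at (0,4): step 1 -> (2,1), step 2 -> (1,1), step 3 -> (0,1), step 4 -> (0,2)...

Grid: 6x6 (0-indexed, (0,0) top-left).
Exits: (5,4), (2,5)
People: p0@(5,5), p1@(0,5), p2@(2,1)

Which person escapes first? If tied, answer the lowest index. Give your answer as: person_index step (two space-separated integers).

Step 1: p0:(5,5)->(5,4)->EXIT | p1:(0,5)->(1,5) | p2:(2,1)->(2,2)
Step 2: p0:escaped | p1:(1,5)->(2,5)->EXIT | p2:(2,2)->(2,3)
Step 3: p0:escaped | p1:escaped | p2:(2,3)->(2,4)
Step 4: p0:escaped | p1:escaped | p2:(2,4)->(2,5)->EXIT
Exit steps: [1, 2, 4]
First to escape: p0 at step 1

Answer: 0 1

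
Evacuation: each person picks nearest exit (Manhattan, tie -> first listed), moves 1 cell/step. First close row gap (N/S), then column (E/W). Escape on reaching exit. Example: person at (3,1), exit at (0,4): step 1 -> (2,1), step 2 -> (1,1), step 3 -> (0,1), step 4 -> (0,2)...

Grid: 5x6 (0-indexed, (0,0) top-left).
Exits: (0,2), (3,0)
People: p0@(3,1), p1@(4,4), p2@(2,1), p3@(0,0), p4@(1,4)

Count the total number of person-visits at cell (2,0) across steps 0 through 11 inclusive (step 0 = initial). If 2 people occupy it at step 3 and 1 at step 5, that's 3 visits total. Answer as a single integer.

Step 0: p0@(3,1) p1@(4,4) p2@(2,1) p3@(0,0) p4@(1,4) -> at (2,0): 0 [-], cum=0
Step 1: p0@ESC p1@(3,4) p2@(3,1) p3@(0,1) p4@(0,4) -> at (2,0): 0 [-], cum=0
Step 2: p0@ESC p1@(3,3) p2@ESC p3@ESC p4@(0,3) -> at (2,0): 0 [-], cum=0
Step 3: p0@ESC p1@(3,2) p2@ESC p3@ESC p4@ESC -> at (2,0): 0 [-], cum=0
Step 4: p0@ESC p1@(3,1) p2@ESC p3@ESC p4@ESC -> at (2,0): 0 [-], cum=0
Step 5: p0@ESC p1@ESC p2@ESC p3@ESC p4@ESC -> at (2,0): 0 [-], cum=0
Total visits = 0

Answer: 0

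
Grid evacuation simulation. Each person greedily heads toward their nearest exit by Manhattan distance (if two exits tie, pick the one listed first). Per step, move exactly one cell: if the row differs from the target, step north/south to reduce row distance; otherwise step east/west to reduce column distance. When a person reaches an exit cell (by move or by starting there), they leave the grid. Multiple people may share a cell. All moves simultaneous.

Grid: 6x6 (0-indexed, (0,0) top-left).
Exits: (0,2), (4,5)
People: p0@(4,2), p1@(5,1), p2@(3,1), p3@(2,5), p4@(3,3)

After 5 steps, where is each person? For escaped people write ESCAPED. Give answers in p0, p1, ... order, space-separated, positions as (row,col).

Step 1: p0:(4,2)->(4,3) | p1:(5,1)->(4,1) | p2:(3,1)->(2,1) | p3:(2,5)->(3,5) | p4:(3,3)->(4,3)
Step 2: p0:(4,3)->(4,4) | p1:(4,1)->(4,2) | p2:(2,1)->(1,1) | p3:(3,5)->(4,5)->EXIT | p4:(4,3)->(4,4)
Step 3: p0:(4,4)->(4,5)->EXIT | p1:(4,2)->(4,3) | p2:(1,1)->(0,1) | p3:escaped | p4:(4,4)->(4,5)->EXIT
Step 4: p0:escaped | p1:(4,3)->(4,4) | p2:(0,1)->(0,2)->EXIT | p3:escaped | p4:escaped
Step 5: p0:escaped | p1:(4,4)->(4,5)->EXIT | p2:escaped | p3:escaped | p4:escaped

ESCAPED ESCAPED ESCAPED ESCAPED ESCAPED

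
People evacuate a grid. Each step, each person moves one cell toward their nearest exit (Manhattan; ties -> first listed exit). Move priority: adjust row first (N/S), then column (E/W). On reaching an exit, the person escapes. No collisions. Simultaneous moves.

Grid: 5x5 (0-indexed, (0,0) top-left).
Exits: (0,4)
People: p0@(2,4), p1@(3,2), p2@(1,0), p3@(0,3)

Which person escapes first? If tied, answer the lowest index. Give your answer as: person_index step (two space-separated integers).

Answer: 3 1

Derivation:
Step 1: p0:(2,4)->(1,4) | p1:(3,2)->(2,2) | p2:(1,0)->(0,0) | p3:(0,3)->(0,4)->EXIT
Step 2: p0:(1,4)->(0,4)->EXIT | p1:(2,2)->(1,2) | p2:(0,0)->(0,1) | p3:escaped
Step 3: p0:escaped | p1:(1,2)->(0,2) | p2:(0,1)->(0,2) | p3:escaped
Step 4: p0:escaped | p1:(0,2)->(0,3) | p2:(0,2)->(0,3) | p3:escaped
Step 5: p0:escaped | p1:(0,3)->(0,4)->EXIT | p2:(0,3)->(0,4)->EXIT | p3:escaped
Exit steps: [2, 5, 5, 1]
First to escape: p3 at step 1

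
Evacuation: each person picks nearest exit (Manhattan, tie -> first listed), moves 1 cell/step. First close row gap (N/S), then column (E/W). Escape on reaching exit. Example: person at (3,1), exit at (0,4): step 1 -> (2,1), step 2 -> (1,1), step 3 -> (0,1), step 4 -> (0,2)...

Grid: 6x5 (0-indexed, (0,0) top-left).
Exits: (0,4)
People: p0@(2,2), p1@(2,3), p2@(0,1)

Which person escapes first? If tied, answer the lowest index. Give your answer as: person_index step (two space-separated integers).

Answer: 1 3

Derivation:
Step 1: p0:(2,2)->(1,2) | p1:(2,3)->(1,3) | p2:(0,1)->(0,2)
Step 2: p0:(1,2)->(0,2) | p1:(1,3)->(0,3) | p2:(0,2)->(0,3)
Step 3: p0:(0,2)->(0,3) | p1:(0,3)->(0,4)->EXIT | p2:(0,3)->(0,4)->EXIT
Step 4: p0:(0,3)->(0,4)->EXIT | p1:escaped | p2:escaped
Exit steps: [4, 3, 3]
First to escape: p1 at step 3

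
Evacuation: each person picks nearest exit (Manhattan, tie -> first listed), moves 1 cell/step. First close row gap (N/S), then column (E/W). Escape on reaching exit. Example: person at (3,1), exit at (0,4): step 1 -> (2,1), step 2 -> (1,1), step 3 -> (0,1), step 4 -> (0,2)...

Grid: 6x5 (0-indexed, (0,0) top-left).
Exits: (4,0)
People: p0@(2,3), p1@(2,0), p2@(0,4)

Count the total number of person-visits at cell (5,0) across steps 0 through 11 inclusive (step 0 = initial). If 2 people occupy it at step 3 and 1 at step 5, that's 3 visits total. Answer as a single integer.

Step 0: p0@(2,3) p1@(2,0) p2@(0,4) -> at (5,0): 0 [-], cum=0
Step 1: p0@(3,3) p1@(3,0) p2@(1,4) -> at (5,0): 0 [-], cum=0
Step 2: p0@(4,3) p1@ESC p2@(2,4) -> at (5,0): 0 [-], cum=0
Step 3: p0@(4,2) p1@ESC p2@(3,4) -> at (5,0): 0 [-], cum=0
Step 4: p0@(4,1) p1@ESC p2@(4,4) -> at (5,0): 0 [-], cum=0
Step 5: p0@ESC p1@ESC p2@(4,3) -> at (5,0): 0 [-], cum=0
Step 6: p0@ESC p1@ESC p2@(4,2) -> at (5,0): 0 [-], cum=0
Step 7: p0@ESC p1@ESC p2@(4,1) -> at (5,0): 0 [-], cum=0
Step 8: p0@ESC p1@ESC p2@ESC -> at (5,0): 0 [-], cum=0
Total visits = 0

Answer: 0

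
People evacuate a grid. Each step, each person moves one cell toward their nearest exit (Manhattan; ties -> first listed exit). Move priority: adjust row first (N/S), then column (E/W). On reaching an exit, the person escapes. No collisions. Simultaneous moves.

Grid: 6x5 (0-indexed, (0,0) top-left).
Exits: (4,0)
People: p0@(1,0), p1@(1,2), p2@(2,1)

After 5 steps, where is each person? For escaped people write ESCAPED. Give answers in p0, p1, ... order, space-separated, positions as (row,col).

Step 1: p0:(1,0)->(2,0) | p1:(1,2)->(2,2) | p2:(2,1)->(3,1)
Step 2: p0:(2,0)->(3,0) | p1:(2,2)->(3,2) | p2:(3,1)->(4,1)
Step 3: p0:(3,0)->(4,0)->EXIT | p1:(3,2)->(4,2) | p2:(4,1)->(4,0)->EXIT
Step 4: p0:escaped | p1:(4,2)->(4,1) | p2:escaped
Step 5: p0:escaped | p1:(4,1)->(4,0)->EXIT | p2:escaped

ESCAPED ESCAPED ESCAPED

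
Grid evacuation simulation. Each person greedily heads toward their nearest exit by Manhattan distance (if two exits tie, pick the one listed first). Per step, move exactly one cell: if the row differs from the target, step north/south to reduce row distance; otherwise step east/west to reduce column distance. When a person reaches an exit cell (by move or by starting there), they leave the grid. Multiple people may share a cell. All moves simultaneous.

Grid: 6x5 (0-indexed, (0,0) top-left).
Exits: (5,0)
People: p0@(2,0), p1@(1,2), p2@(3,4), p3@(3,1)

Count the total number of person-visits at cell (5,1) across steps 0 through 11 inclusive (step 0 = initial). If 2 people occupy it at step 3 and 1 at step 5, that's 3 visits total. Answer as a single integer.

Answer: 3

Derivation:
Step 0: p0@(2,0) p1@(1,2) p2@(3,4) p3@(3,1) -> at (5,1): 0 [-], cum=0
Step 1: p0@(3,0) p1@(2,2) p2@(4,4) p3@(4,1) -> at (5,1): 0 [-], cum=0
Step 2: p0@(4,0) p1@(3,2) p2@(5,4) p3@(5,1) -> at (5,1): 1 [p3], cum=1
Step 3: p0@ESC p1@(4,2) p2@(5,3) p3@ESC -> at (5,1): 0 [-], cum=1
Step 4: p0@ESC p1@(5,2) p2@(5,2) p3@ESC -> at (5,1): 0 [-], cum=1
Step 5: p0@ESC p1@(5,1) p2@(5,1) p3@ESC -> at (5,1): 2 [p1,p2], cum=3
Step 6: p0@ESC p1@ESC p2@ESC p3@ESC -> at (5,1): 0 [-], cum=3
Total visits = 3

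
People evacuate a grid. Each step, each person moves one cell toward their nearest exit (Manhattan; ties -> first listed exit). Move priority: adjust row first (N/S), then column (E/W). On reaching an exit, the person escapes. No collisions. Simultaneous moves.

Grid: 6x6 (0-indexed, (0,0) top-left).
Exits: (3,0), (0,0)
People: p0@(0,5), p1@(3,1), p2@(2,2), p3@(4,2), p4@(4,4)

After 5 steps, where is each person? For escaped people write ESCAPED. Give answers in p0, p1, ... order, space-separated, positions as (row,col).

Step 1: p0:(0,5)->(0,4) | p1:(3,1)->(3,0)->EXIT | p2:(2,2)->(3,2) | p3:(4,2)->(3,2) | p4:(4,4)->(3,4)
Step 2: p0:(0,4)->(0,3) | p1:escaped | p2:(3,2)->(3,1) | p3:(3,2)->(3,1) | p4:(3,4)->(3,3)
Step 3: p0:(0,3)->(0,2) | p1:escaped | p2:(3,1)->(3,0)->EXIT | p3:(3,1)->(3,0)->EXIT | p4:(3,3)->(3,2)
Step 4: p0:(0,2)->(0,1) | p1:escaped | p2:escaped | p3:escaped | p4:(3,2)->(3,1)
Step 5: p0:(0,1)->(0,0)->EXIT | p1:escaped | p2:escaped | p3:escaped | p4:(3,1)->(3,0)->EXIT

ESCAPED ESCAPED ESCAPED ESCAPED ESCAPED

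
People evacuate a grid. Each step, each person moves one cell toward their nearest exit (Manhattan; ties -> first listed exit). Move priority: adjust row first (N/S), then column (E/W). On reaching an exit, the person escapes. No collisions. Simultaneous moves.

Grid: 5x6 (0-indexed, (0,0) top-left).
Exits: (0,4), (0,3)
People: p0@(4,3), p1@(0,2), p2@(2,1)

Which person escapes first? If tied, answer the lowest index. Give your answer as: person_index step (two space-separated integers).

Answer: 1 1

Derivation:
Step 1: p0:(4,3)->(3,3) | p1:(0,2)->(0,3)->EXIT | p2:(2,1)->(1,1)
Step 2: p0:(3,3)->(2,3) | p1:escaped | p2:(1,1)->(0,1)
Step 3: p0:(2,3)->(1,3) | p1:escaped | p2:(0,1)->(0,2)
Step 4: p0:(1,3)->(0,3)->EXIT | p1:escaped | p2:(0,2)->(0,3)->EXIT
Exit steps: [4, 1, 4]
First to escape: p1 at step 1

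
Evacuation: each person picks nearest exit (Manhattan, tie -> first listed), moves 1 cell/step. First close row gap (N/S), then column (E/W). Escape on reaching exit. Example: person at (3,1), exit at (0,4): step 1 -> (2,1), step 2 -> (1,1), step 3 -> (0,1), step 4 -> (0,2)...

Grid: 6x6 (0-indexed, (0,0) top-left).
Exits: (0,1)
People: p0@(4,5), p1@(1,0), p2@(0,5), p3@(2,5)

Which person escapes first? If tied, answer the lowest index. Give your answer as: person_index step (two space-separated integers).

Step 1: p0:(4,5)->(3,5) | p1:(1,0)->(0,0) | p2:(0,5)->(0,4) | p3:(2,5)->(1,5)
Step 2: p0:(3,5)->(2,5) | p1:(0,0)->(0,1)->EXIT | p2:(0,4)->(0,3) | p3:(1,5)->(0,5)
Step 3: p0:(2,5)->(1,5) | p1:escaped | p2:(0,3)->(0,2) | p3:(0,5)->(0,4)
Step 4: p0:(1,5)->(0,5) | p1:escaped | p2:(0,2)->(0,1)->EXIT | p3:(0,4)->(0,3)
Step 5: p0:(0,5)->(0,4) | p1:escaped | p2:escaped | p3:(0,3)->(0,2)
Step 6: p0:(0,4)->(0,3) | p1:escaped | p2:escaped | p3:(0,2)->(0,1)->EXIT
Step 7: p0:(0,3)->(0,2) | p1:escaped | p2:escaped | p3:escaped
Step 8: p0:(0,2)->(0,1)->EXIT | p1:escaped | p2:escaped | p3:escaped
Exit steps: [8, 2, 4, 6]
First to escape: p1 at step 2

Answer: 1 2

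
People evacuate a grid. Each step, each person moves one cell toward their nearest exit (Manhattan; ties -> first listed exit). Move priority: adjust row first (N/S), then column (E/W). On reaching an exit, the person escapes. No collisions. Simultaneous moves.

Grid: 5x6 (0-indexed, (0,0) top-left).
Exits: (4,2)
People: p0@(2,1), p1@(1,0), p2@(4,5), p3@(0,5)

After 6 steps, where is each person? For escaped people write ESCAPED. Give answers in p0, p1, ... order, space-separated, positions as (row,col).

Step 1: p0:(2,1)->(3,1) | p1:(1,0)->(2,0) | p2:(4,5)->(4,4) | p3:(0,5)->(1,5)
Step 2: p0:(3,1)->(4,1) | p1:(2,0)->(3,0) | p2:(4,4)->(4,3) | p3:(1,5)->(2,5)
Step 3: p0:(4,1)->(4,2)->EXIT | p1:(3,0)->(4,0) | p2:(4,3)->(4,2)->EXIT | p3:(2,5)->(3,5)
Step 4: p0:escaped | p1:(4,0)->(4,1) | p2:escaped | p3:(3,5)->(4,5)
Step 5: p0:escaped | p1:(4,1)->(4,2)->EXIT | p2:escaped | p3:(4,5)->(4,4)
Step 6: p0:escaped | p1:escaped | p2:escaped | p3:(4,4)->(4,3)

ESCAPED ESCAPED ESCAPED (4,3)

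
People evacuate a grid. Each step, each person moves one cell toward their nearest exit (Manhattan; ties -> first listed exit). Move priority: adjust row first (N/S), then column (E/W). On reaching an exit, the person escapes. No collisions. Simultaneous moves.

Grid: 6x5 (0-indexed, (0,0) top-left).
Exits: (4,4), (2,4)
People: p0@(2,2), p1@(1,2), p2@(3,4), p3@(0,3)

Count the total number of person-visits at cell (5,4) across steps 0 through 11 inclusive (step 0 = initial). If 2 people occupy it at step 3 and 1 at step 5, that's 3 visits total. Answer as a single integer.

Step 0: p0@(2,2) p1@(1,2) p2@(3,4) p3@(0,3) -> at (5,4): 0 [-], cum=0
Step 1: p0@(2,3) p1@(2,2) p2@ESC p3@(1,3) -> at (5,4): 0 [-], cum=0
Step 2: p0@ESC p1@(2,3) p2@ESC p3@(2,3) -> at (5,4): 0 [-], cum=0
Step 3: p0@ESC p1@ESC p2@ESC p3@ESC -> at (5,4): 0 [-], cum=0
Total visits = 0

Answer: 0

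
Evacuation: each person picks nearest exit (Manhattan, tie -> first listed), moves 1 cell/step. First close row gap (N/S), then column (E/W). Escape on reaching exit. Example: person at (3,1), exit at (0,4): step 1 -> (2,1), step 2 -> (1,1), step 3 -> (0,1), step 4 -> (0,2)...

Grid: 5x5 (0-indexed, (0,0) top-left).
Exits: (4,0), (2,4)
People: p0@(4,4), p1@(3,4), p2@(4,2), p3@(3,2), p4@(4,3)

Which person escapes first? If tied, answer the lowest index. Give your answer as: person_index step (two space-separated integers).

Step 1: p0:(4,4)->(3,4) | p1:(3,4)->(2,4)->EXIT | p2:(4,2)->(4,1) | p3:(3,2)->(4,2) | p4:(4,3)->(4,2)
Step 2: p0:(3,4)->(2,4)->EXIT | p1:escaped | p2:(4,1)->(4,0)->EXIT | p3:(4,2)->(4,1) | p4:(4,2)->(4,1)
Step 3: p0:escaped | p1:escaped | p2:escaped | p3:(4,1)->(4,0)->EXIT | p4:(4,1)->(4,0)->EXIT
Exit steps: [2, 1, 2, 3, 3]
First to escape: p1 at step 1

Answer: 1 1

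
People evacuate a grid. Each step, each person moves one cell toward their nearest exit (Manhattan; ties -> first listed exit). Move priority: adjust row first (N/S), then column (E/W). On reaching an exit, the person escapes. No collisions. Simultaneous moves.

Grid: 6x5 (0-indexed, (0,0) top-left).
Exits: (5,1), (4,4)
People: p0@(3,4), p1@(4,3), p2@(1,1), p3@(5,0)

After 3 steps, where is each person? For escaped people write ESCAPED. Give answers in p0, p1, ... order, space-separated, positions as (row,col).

Step 1: p0:(3,4)->(4,4)->EXIT | p1:(4,3)->(4,4)->EXIT | p2:(1,1)->(2,1) | p3:(5,0)->(5,1)->EXIT
Step 2: p0:escaped | p1:escaped | p2:(2,1)->(3,1) | p3:escaped
Step 3: p0:escaped | p1:escaped | p2:(3,1)->(4,1) | p3:escaped

ESCAPED ESCAPED (4,1) ESCAPED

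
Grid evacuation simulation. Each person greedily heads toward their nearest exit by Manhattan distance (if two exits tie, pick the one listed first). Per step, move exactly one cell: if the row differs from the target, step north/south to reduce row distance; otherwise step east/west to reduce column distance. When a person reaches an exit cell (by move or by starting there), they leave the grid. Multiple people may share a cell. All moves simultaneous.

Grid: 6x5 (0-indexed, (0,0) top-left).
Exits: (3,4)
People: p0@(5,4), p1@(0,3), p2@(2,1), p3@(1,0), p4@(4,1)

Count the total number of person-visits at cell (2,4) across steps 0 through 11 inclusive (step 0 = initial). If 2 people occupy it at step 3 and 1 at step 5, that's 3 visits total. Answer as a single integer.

Step 0: p0@(5,4) p1@(0,3) p2@(2,1) p3@(1,0) p4@(4,1) -> at (2,4): 0 [-], cum=0
Step 1: p0@(4,4) p1@(1,3) p2@(3,1) p3@(2,0) p4@(3,1) -> at (2,4): 0 [-], cum=0
Step 2: p0@ESC p1@(2,3) p2@(3,2) p3@(3,0) p4@(3,2) -> at (2,4): 0 [-], cum=0
Step 3: p0@ESC p1@(3,3) p2@(3,3) p3@(3,1) p4@(3,3) -> at (2,4): 0 [-], cum=0
Step 4: p0@ESC p1@ESC p2@ESC p3@(3,2) p4@ESC -> at (2,4): 0 [-], cum=0
Step 5: p0@ESC p1@ESC p2@ESC p3@(3,3) p4@ESC -> at (2,4): 0 [-], cum=0
Step 6: p0@ESC p1@ESC p2@ESC p3@ESC p4@ESC -> at (2,4): 0 [-], cum=0
Total visits = 0

Answer: 0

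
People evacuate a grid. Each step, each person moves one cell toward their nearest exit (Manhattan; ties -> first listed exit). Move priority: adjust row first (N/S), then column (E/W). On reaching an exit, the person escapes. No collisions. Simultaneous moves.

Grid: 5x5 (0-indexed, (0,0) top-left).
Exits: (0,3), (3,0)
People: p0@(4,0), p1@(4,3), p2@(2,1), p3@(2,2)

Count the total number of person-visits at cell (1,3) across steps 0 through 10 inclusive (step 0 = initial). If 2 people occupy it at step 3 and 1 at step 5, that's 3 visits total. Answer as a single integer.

Step 0: p0@(4,0) p1@(4,3) p2@(2,1) p3@(2,2) -> at (1,3): 0 [-], cum=0
Step 1: p0@ESC p1@(3,3) p2@(3,1) p3@(1,2) -> at (1,3): 0 [-], cum=0
Step 2: p0@ESC p1@(2,3) p2@ESC p3@(0,2) -> at (1,3): 0 [-], cum=0
Step 3: p0@ESC p1@(1,3) p2@ESC p3@ESC -> at (1,3): 1 [p1], cum=1
Step 4: p0@ESC p1@ESC p2@ESC p3@ESC -> at (1,3): 0 [-], cum=1
Total visits = 1

Answer: 1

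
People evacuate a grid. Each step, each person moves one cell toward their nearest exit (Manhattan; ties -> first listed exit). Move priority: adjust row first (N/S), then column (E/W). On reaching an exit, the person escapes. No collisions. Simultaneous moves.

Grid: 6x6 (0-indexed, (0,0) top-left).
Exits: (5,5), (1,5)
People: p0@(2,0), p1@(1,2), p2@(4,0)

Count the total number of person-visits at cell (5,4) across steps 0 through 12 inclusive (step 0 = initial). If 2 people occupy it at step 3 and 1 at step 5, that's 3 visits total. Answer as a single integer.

Step 0: p0@(2,0) p1@(1,2) p2@(4,0) -> at (5,4): 0 [-], cum=0
Step 1: p0@(1,0) p1@(1,3) p2@(5,0) -> at (5,4): 0 [-], cum=0
Step 2: p0@(1,1) p1@(1,4) p2@(5,1) -> at (5,4): 0 [-], cum=0
Step 3: p0@(1,2) p1@ESC p2@(5,2) -> at (5,4): 0 [-], cum=0
Step 4: p0@(1,3) p1@ESC p2@(5,3) -> at (5,4): 0 [-], cum=0
Step 5: p0@(1,4) p1@ESC p2@(5,4) -> at (5,4): 1 [p2], cum=1
Step 6: p0@ESC p1@ESC p2@ESC -> at (5,4): 0 [-], cum=1
Total visits = 1

Answer: 1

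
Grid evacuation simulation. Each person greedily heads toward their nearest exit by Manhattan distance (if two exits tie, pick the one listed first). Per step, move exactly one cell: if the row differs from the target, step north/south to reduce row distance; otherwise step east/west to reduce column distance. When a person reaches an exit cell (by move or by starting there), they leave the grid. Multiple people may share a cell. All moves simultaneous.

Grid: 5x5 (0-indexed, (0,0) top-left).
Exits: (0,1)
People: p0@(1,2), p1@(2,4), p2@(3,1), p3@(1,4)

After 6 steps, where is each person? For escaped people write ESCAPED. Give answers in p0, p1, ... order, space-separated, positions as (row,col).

Step 1: p0:(1,2)->(0,2) | p1:(2,4)->(1,4) | p2:(3,1)->(2,1) | p3:(1,4)->(0,4)
Step 2: p0:(0,2)->(0,1)->EXIT | p1:(1,4)->(0,4) | p2:(2,1)->(1,1) | p3:(0,4)->(0,3)
Step 3: p0:escaped | p1:(0,4)->(0,3) | p2:(1,1)->(0,1)->EXIT | p3:(0,3)->(0,2)
Step 4: p0:escaped | p1:(0,3)->(0,2) | p2:escaped | p3:(0,2)->(0,1)->EXIT
Step 5: p0:escaped | p1:(0,2)->(0,1)->EXIT | p2:escaped | p3:escaped

ESCAPED ESCAPED ESCAPED ESCAPED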